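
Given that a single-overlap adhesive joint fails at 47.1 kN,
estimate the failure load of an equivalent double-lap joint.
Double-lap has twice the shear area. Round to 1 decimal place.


Double-lap factor = 2
Expected load = 47.1 * 2 = 94.2 kN

94.2


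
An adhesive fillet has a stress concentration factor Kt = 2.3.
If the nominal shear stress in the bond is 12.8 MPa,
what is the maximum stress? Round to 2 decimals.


Max stress = 12.8 * 2.3 = 29.44 MPa

29.44


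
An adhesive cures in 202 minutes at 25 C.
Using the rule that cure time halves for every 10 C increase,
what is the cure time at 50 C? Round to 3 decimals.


Factor = 2^((50 - 25) / 10) = 5.6569
Cure time = 202 / 5.6569
= 35.709 minutes

35.709


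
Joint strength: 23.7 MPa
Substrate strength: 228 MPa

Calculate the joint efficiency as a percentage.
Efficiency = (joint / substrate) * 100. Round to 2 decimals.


Efficiency = (23.7 / 228) * 100 = 10.39%

10.39


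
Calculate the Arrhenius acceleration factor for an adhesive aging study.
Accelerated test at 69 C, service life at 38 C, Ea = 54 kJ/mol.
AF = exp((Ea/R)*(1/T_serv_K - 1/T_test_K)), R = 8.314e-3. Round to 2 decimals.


T_test = 342.15 K, T_serv = 311.15 K
Ea/R = 54 / 0.008314 = 6495.07
AF = exp(6495.07 * (1/311.15 - 1/342.15))
= 6.63

6.63


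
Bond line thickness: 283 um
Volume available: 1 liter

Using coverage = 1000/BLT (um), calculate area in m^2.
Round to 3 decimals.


1 L = 1e6 mm^3, thickness = 283 um = 0.283 mm
Area = 1e6 / 0.283 mm^2 = (1e6 / 0.283) / 1e6 m^2 = 1000 / 283 m^2
= 3.534 m^2

3.534


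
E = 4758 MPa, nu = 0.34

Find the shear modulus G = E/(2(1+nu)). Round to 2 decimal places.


G = 4758 / (2 * 1.34)
= 1775.37 MPa

1775.37


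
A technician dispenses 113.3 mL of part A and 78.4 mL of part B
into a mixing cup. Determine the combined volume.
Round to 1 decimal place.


Combined volume = 113.3 + 78.4
= 191.7 mL

191.7


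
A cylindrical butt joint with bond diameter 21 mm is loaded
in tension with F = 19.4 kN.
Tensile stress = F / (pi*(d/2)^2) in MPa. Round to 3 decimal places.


Area = pi * (21/2)^2 = 346.3606 mm^2
Stress = 19.4*1000 / 346.3606
= 56.011 MPa

56.011


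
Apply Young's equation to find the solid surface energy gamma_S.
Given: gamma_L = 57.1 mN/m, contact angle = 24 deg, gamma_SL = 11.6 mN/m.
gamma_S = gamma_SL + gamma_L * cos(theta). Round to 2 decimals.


theta_rad = 24 * pi/180 = 0.418879
gamma_S = 11.6 + 57.1 * cos(0.418879)
= 63.76 mN/m

63.76


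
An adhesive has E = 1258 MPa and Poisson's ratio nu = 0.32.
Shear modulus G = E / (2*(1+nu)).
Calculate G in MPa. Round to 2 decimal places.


G = 1258 / (2*(1+0.32))
= 1258 / 2.64
= 476.52 MPa

476.52


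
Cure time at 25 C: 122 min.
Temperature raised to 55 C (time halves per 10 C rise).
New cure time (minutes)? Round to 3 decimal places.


Acceleration factor = 2^(30/10) = 8.0000
New time = 122 / 8.0000 = 15.250 min

15.250


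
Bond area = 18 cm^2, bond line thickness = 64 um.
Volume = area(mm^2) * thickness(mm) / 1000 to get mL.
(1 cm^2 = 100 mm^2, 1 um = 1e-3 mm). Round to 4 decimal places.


area_mm2 = 18 * 100 = 1800
blt_mm = 64 * 1e-3 = 0.064
vol_mm3 = 1800 * 0.064 = 115.2
vol_mL = 115.2 / 1000 = 0.1152 mL

0.1152


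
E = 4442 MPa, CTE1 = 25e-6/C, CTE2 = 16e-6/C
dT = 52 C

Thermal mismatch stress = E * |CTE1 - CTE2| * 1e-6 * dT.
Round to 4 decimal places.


= 4442 * 9e-6 * 52
= 2.0789 MPa

2.0789


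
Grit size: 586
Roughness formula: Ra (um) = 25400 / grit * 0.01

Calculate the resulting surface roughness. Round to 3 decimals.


Ra = 25400 / 586 * 0.01
= 0.433 um

0.433


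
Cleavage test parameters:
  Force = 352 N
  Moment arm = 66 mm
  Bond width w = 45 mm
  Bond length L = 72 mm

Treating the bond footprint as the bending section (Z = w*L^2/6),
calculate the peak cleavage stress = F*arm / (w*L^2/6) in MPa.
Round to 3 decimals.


M = 352 * 66 = 23232 N*mm
Z = 45 * 72^2 / 6 = 233280 / 6 mm^3
sigma = M / Z = 6 * 23232 / 233280 = 139392 / 233280
= 0.598 MPa

0.598


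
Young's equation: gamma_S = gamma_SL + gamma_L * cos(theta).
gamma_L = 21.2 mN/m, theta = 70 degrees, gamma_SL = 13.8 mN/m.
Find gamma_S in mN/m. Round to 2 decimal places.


cos(70 deg) = 0.342020
gamma_S = 13.8 + 21.2 * 0.342020
= 21.05 mN/m

21.05


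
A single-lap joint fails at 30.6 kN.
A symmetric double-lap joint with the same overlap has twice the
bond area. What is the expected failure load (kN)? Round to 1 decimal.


Double-lap load = 2 * 30.6 = 61.2 kN

61.2


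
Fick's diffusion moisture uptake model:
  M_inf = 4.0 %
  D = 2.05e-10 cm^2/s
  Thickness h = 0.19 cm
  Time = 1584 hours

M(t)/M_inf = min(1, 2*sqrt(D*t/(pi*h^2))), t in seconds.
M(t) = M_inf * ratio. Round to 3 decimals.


t_sec = 1584 * 3600 = 5702400
ratio = 2*sqrt(2.05e-10*5702400/(pi*0.19^2))
= min(1, 0.203052)
= 0.203052
M(t) = 4.0 * 0.203052 = 0.812 %

0.812


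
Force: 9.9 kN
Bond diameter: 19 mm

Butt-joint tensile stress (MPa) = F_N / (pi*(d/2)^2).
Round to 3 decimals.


F_N = 9.9 * 1000 = 9900.0 N
A = pi*(9.5)^2 = 283.5287 mm^2
stress = 9900.0 / 283.5287 = 34.917 MPa

34.917


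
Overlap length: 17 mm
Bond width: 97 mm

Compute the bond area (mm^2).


Bond area = 17 * 97 = 1649 mm^2

1649


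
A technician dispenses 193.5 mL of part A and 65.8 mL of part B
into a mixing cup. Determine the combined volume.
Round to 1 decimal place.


Combined volume = 193.5 + 65.8
= 259.3 mL

259.3


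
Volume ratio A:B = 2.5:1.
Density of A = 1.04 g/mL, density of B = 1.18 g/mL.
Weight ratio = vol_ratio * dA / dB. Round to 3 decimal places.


Wt ratio = 2.5 * 1.04 / 1.18
= 2.203

2.203


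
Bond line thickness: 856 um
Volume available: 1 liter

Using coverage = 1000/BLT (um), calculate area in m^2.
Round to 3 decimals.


1 L = 1e6 mm^3, thickness = 856 um = 0.856 mm
Area = 1e6 / 0.856 mm^2 = (1e6 / 0.856) / 1e6 m^2 = 1000 / 856 m^2
= 1.168 m^2

1.168


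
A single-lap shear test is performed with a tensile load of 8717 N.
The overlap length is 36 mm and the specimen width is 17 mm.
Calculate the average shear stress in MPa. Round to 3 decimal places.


Shear stress = F / (overlap * width)
= 8717 / (36 * 17)
= 8717 / 612
= 14.243 MPa

14.243


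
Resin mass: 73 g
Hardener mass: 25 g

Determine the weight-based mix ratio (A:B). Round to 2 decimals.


Ratio = 73 / 25 = 2.92

2.92


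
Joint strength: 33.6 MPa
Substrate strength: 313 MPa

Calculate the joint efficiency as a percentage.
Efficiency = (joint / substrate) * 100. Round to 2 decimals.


Efficiency = (33.6 / 313) * 100 = 10.73%

10.73


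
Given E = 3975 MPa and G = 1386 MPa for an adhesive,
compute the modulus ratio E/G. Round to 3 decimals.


E/G ratio = 3975 / 1386 = 2.868

2.868


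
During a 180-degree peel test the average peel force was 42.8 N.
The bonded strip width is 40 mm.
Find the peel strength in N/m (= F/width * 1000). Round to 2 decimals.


Peel strength = F/width * 1000
= 42.8 / 40 * 1000
= 1070.00 N/m

1070.00


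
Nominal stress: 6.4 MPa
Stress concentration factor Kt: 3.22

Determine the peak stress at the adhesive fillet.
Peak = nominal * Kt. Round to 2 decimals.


Peak stress = 6.4 * 3.22
= 20.61 MPa

20.61


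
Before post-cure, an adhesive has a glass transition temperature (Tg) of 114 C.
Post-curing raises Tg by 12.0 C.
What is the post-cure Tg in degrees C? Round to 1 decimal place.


Tg_post = Tg_base + delta_Tg
= 114 + 12.0
= 126.0 C

126.0


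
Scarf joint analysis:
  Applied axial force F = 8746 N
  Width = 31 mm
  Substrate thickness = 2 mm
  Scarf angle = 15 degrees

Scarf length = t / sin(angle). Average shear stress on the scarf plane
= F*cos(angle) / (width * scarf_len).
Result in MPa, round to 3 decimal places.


Scarf length = 2 / sin(15 deg) = 7.7274 mm
cos(15 deg) = 0.965926
Shear = 8746 * 0.965926 / (31 * 7.7274)
= 35.266 MPa

35.266


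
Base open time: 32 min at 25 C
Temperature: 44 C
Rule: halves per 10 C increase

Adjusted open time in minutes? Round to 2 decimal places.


Acceleration = 2^((44-25)/10) = 3.7321
Open time = 32 / 3.7321 = 8.57 min

8.57


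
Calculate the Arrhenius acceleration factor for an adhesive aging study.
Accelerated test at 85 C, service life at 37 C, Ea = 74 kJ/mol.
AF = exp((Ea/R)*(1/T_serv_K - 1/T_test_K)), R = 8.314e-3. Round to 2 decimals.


T_test = 358.15 K, T_serv = 310.15 K
Ea/R = 74 / 0.008314 = 8900.65
AF = exp(8900.65 * (1/310.15 - 1/358.15))
= 46.81

46.81


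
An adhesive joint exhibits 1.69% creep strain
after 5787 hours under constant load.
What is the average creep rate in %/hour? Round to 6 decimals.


Creep rate = strain / time
= 1.69 / 5787
= 0.000292 %/h

0.000292


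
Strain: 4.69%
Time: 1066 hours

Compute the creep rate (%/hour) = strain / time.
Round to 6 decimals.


Creep rate = 4.69 / 1066
= 0.004400 %/h

0.004400


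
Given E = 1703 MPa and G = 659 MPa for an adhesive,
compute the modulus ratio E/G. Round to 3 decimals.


E/G ratio = 1703 / 659 = 2.584

2.584


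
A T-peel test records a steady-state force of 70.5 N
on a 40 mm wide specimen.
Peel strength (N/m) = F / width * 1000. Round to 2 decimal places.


Peel strength = 70.5 / 40 * 1000
= 1762.50 N/m

1762.50


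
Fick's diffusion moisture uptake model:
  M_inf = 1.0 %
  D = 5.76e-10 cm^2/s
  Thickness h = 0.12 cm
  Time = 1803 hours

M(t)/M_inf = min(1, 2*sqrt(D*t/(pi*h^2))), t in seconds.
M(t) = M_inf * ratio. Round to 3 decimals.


t_sec = 1803 * 3600 = 6490800
ratio = 2*sqrt(5.76e-10*6490800/(pi*0.12^2))
= min(1, 0.574955)
= 0.574955
M(t) = 1.0 * 0.574955 = 0.575 %

0.575


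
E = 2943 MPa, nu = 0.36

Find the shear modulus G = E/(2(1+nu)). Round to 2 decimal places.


G = 2943 / (2 * 1.36)
= 1081.99 MPa

1081.99


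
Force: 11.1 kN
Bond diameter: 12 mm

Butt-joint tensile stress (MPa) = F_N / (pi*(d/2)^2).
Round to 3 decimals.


F_N = 11.1 * 1000 = 11100.0 N
A = pi*(6.0)^2 = 113.0973 mm^2
stress = 11100.0 / 113.0973 = 98.146 MPa

98.146


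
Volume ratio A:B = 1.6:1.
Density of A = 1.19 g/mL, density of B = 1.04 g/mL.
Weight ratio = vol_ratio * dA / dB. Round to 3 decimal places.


Wt ratio = 1.6 * 1.19 / 1.04
= 1.831

1.831


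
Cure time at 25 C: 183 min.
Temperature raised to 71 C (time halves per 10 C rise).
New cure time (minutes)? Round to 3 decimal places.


Acceleration factor = 2^(46/10) = 24.2515
New time = 183 / 24.2515 = 7.546 min

7.546


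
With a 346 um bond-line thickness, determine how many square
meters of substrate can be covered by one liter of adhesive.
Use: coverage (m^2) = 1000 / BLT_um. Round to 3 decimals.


Coverage = 1000 / 346 = 2.890 m^2

2.890


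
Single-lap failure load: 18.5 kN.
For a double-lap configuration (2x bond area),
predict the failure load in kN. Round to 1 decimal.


Failure load = 18.5 * 2 = 37.0 kN

37.0


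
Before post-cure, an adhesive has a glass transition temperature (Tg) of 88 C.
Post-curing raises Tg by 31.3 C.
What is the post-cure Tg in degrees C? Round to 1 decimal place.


Tg_post = Tg_base + delta_Tg
= 88 + 31.3
= 119.3 C

119.3


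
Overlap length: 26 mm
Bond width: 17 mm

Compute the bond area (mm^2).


Bond area = 26 * 17 = 442 mm^2

442


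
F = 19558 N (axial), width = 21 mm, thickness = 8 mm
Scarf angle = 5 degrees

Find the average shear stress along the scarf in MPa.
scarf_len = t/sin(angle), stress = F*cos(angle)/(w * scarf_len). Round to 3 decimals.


scarf_len = 8/sin(5 deg) = 91.7897
cos(5 deg) = 0.996195
stress = 19558*0.996195/(21*91.7897) = 10.108 MPa

10.108


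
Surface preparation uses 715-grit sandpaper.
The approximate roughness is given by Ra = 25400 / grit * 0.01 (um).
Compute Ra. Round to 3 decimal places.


Ra = 25400 / 715 * 0.01
= 254 / 715
= 0.355 um

0.355


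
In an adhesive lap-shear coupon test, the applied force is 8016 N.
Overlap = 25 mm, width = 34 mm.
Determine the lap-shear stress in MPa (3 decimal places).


stress = F / (overlap * width)
= 8016 / (25 * 34)
= 9.431 MPa

9.431


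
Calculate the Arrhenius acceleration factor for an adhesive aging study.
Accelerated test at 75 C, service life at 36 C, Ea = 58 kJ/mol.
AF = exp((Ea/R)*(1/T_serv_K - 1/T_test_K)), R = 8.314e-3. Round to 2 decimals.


T_test = 348.15 K, T_serv = 309.15 K
Ea/R = 58 / 0.008314 = 6976.18
AF = exp(6976.18 * (1/309.15 - 1/348.15))
= 12.53

12.53


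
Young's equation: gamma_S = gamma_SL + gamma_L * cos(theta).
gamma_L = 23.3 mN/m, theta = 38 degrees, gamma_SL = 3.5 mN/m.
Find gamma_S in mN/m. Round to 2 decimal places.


cos(38 deg) = 0.788011
gamma_S = 3.5 + 23.3 * 0.788011
= 21.86 mN/m

21.86


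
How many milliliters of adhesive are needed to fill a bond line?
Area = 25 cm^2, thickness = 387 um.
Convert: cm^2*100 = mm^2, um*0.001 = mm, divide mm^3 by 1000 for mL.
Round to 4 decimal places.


= (25 * 100) * (387 * 0.001) / 1000
= 0.9675 mL

0.9675


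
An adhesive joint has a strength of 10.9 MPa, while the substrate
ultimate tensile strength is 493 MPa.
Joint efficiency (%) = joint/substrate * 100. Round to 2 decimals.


Efficiency = 10.9 / 493 * 100
= 2.21%

2.21


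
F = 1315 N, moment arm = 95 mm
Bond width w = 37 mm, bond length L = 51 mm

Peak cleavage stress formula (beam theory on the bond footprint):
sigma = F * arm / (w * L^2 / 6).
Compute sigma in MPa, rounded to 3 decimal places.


sigma = (1315 * 95) / (37 * 2601 / 6)
= 124925 * 6 / 96237
= 749550 / 96237
= 7.789 MPa

7.789


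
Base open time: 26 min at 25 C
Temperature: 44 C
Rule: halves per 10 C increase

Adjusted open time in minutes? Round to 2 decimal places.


Acceleration = 2^((44-25)/10) = 3.7321
Open time = 26 / 3.7321 = 6.97 min

6.97


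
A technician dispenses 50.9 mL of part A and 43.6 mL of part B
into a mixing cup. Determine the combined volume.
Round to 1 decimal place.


Combined volume = 50.9 + 43.6
= 94.5 mL

94.5


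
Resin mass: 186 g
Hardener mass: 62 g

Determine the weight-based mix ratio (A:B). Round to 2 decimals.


Ratio = 186 / 62 = 3.00

3.00


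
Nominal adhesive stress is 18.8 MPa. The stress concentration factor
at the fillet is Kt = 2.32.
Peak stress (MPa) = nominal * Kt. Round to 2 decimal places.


Peak = 18.8 * 2.32 = 43.62 MPa

43.62


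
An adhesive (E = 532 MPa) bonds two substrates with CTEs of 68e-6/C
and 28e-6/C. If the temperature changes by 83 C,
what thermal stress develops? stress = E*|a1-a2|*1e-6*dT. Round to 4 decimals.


Stress = 532 * |68 - 28| * 1e-6 * 83
= 1.7662 MPa

1.7662


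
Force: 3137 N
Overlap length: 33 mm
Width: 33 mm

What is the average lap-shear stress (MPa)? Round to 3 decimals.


Average shear stress = F / (overlap * width)
= 3137 / (33 * 33)
= 2.881 MPa

2.881


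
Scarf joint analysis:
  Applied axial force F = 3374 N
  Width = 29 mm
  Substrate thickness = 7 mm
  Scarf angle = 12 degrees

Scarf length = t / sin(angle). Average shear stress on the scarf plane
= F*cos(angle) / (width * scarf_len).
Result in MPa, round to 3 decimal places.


Scarf length = 7 / sin(12 deg) = 33.6681 mm
cos(12 deg) = 0.978148
Shear = 3374 * 0.978148 / (29 * 33.6681)
= 3.380 MPa

3.380


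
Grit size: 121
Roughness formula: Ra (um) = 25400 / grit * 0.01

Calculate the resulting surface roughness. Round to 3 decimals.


Ra = 25400 / 121 * 0.01
= 2.099 um

2.099


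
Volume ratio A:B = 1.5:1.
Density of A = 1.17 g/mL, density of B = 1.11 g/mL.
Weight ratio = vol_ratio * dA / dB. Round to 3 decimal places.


Wt ratio = 1.5 * 1.17 / 1.11
= 1.581

1.581


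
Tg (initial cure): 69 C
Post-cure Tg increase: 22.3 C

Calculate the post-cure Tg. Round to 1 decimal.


Post-cure Tg = 69 + 22.3 = 91.3 C

91.3


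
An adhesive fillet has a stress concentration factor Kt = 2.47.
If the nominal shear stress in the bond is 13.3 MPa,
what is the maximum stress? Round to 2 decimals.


Max stress = 13.3 * 2.47 = 32.85 MPa

32.85


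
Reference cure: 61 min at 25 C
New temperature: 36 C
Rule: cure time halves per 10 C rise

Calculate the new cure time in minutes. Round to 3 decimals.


factor = 2^((36-25)/10) = 2.1435
t_new = 61 / 2.1435 = 28.458 min

28.458


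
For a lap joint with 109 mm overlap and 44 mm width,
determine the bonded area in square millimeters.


Area = 109 * 44 = 4796 mm^2

4796


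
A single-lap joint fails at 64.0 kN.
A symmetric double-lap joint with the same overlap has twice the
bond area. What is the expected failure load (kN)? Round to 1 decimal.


Double-lap load = 2 * 64.0 = 128.0 kN

128.0


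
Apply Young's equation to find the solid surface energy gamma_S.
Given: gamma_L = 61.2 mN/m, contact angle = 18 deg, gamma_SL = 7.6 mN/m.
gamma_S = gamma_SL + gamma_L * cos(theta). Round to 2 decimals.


theta_rad = 18 * pi/180 = 0.314159
gamma_S = 7.6 + 61.2 * cos(0.314159)
= 65.80 mN/m

65.80


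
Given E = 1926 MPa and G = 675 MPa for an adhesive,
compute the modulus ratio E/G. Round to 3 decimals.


E/G ratio = 1926 / 675 = 2.853

2.853


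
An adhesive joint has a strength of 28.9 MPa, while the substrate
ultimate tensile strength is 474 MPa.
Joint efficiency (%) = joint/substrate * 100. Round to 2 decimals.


Efficiency = 28.9 / 474 * 100
= 6.10%

6.10


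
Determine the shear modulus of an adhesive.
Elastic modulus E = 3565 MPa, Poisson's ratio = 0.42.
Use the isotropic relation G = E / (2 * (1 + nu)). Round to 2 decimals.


G = 3565 / (2*(1+0.42)) = 3565 / 2.84
= 1255.28 MPa

1255.28


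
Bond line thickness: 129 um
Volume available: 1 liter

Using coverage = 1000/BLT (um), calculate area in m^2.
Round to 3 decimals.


1 L = 1e6 mm^3, thickness = 129 um = 0.129 mm
Area = 1e6 / 0.129 mm^2 = (1e6 / 0.129) / 1e6 m^2 = 1000 / 129 m^2
= 7.752 m^2

7.752


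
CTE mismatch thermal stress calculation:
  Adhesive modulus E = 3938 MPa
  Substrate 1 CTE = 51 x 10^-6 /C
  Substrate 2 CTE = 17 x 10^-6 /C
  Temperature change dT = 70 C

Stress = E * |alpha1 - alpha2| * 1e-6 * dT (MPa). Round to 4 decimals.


delta_alpha = |51 - 17| = 34 x 10^-6/C
Stress = 3938 * 34e-6 * 70
= 9.3724 MPa

9.3724


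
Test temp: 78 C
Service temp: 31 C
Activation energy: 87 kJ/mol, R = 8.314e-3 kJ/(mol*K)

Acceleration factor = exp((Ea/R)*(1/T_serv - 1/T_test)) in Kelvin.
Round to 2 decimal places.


AF = exp((87/0.008314)*(1/304.15 - 1/351.15))
= 99.98

99.98


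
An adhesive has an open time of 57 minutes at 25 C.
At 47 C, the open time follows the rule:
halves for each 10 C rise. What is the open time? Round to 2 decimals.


Factor = 2^((47-25)/10) = 4.5948
Open time = 57 / 4.5948 = 12.41 min

12.41


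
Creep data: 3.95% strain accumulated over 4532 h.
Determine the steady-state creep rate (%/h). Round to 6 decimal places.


Rate = 3.95 / 4532 = 0.000872 %/h

0.000872


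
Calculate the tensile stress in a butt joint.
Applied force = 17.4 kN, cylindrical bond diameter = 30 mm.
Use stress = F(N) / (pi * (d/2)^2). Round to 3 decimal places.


A = pi * 15.0^2 = 706.8583 mm^2
sigma = 17400.0 / 706.8583 = 24.616 MPa

24.616


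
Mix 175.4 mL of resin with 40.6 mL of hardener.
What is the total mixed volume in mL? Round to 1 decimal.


Total = 175.4 + 40.6 = 216.0 mL

216.0


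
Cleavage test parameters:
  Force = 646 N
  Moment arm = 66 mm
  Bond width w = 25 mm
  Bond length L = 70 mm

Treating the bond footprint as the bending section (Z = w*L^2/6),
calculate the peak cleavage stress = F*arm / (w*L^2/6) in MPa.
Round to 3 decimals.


M = 646 * 66 = 42636 N*mm
Z = 25 * 70^2 / 6 = 122500 / 6 mm^3
sigma = M / Z = 6 * 42636 / 122500 = 255816 / 122500
= 2.088 MPa

2.088


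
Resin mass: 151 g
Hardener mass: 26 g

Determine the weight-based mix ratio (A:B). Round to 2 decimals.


Ratio = 151 / 26 = 5.81

5.81


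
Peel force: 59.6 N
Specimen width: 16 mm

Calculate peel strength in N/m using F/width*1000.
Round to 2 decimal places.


Peel strength = 59.6 / 16 * 1000 = 3725.00 N/m

3725.00


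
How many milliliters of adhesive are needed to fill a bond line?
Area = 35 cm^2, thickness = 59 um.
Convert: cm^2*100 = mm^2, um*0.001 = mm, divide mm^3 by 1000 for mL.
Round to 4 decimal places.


= (35 * 100) * (59 * 0.001) / 1000
= 0.2065 mL

0.2065


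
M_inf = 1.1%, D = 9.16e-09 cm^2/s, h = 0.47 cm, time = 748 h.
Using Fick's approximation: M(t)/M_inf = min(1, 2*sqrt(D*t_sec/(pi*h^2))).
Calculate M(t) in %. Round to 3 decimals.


t = 2692800 s
ratio = min(1, 2*sqrt(9.16e-09*2692800/(pi*0.2209)))
= 0.377057
M(t) = 1.1 * 0.377057 = 0.415%

0.415


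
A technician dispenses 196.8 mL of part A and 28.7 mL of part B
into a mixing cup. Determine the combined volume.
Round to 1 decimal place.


Combined volume = 196.8 + 28.7
= 225.5 mL

225.5


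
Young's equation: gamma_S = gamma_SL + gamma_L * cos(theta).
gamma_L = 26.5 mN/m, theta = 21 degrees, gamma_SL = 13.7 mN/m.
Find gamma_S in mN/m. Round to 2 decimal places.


cos(21 deg) = 0.933580
gamma_S = 13.7 + 26.5 * 0.933580
= 38.44 mN/m

38.44


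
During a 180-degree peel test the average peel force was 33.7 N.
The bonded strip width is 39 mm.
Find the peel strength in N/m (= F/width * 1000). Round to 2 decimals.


Peel strength = F/width * 1000
= 33.7 / 39 * 1000
= 864.10 N/m

864.10


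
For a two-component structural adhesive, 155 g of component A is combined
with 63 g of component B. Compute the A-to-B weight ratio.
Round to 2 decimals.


Weight ratio A:B = 155 / 63
= 2.46

2.46


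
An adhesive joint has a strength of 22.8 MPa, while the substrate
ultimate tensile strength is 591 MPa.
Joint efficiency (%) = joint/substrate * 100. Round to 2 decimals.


Efficiency = 22.8 / 591 * 100
= 3.86%

3.86


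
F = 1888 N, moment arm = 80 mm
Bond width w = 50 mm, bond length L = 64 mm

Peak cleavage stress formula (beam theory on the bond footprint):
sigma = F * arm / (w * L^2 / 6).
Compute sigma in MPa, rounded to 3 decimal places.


sigma = (1888 * 80) / (50 * 4096 / 6)
= 151040 * 6 / 204800
= 906240 / 204800
= 4.425 MPa

4.425


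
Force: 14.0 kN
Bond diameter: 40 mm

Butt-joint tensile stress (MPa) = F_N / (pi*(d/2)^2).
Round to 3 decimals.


F_N = 14.0 * 1000 = 14000.0 N
A = pi*(20.0)^2 = 1256.6371 mm^2
stress = 14000.0 / 1256.6371 = 11.141 MPa

11.141


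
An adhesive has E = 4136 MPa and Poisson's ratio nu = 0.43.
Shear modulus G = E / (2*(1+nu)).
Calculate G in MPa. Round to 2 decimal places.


G = 4136 / (2*(1+0.43))
= 4136 / 2.86
= 1446.15 MPa

1446.15


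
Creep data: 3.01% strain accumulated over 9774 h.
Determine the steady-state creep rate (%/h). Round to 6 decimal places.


Rate = 3.01 / 9774 = 0.000308 %/h

0.000308


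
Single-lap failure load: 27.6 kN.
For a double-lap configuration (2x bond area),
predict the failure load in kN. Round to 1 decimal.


Failure load = 27.6 * 2 = 55.2 kN

55.2


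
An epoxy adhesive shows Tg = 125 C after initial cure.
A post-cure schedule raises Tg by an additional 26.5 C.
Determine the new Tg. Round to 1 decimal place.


New Tg = 125 + 26.5
= 151.5 C

151.5


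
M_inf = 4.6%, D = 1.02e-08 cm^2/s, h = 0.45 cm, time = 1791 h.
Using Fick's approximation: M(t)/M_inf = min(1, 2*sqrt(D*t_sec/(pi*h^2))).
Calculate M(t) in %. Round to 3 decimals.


t = 6447600 s
ratio = min(1, 2*sqrt(1.02e-08*6447600/(pi*0.2025)))
= 0.643045
M(t) = 4.6 * 0.643045 = 2.958%

2.958


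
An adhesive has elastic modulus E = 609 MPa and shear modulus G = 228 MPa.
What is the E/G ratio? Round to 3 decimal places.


E/G = 609 / 228 = 2.671

2.671


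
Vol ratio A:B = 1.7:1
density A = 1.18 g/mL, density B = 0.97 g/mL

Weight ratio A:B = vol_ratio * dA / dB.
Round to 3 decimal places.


Weight ratio = 1.7 * 1.18 / 0.97
= 2.068

2.068


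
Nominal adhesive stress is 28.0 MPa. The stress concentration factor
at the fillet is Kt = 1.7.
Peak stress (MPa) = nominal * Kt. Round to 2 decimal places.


Peak = 28.0 * 1.7 = 47.60 MPa

47.60


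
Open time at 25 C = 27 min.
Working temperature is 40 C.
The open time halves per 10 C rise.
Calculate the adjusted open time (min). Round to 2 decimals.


factor = 2^((40 - 25) / 10) = 2.8284
ot = 27 / 2.8284 = 9.55 min

9.55


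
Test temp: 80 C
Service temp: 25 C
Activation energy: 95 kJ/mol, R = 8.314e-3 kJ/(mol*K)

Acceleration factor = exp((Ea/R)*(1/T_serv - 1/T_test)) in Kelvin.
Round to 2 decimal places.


AF = exp((95/0.008314)*(1/298.15 - 1/353.15))
= 391.01

391.01


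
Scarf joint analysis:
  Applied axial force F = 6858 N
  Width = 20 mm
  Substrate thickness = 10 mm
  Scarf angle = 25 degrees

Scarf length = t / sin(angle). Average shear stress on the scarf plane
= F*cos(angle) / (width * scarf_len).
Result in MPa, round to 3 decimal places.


Scarf length = 10 / sin(25 deg) = 23.6620 mm
cos(25 deg) = 0.906308
Shear = 6858 * 0.906308 / (20 * 23.6620)
= 13.134 MPa

13.134


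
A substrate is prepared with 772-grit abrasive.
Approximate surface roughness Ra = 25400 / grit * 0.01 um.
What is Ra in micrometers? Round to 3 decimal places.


Ra = 25400 / 772 * 0.01 = 0.329 um

0.329


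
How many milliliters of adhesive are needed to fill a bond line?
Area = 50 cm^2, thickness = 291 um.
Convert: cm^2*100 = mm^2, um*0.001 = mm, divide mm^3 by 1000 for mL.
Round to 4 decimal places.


= (50 * 100) * (291 * 0.001) / 1000
= 1.4550 mL

1.4550


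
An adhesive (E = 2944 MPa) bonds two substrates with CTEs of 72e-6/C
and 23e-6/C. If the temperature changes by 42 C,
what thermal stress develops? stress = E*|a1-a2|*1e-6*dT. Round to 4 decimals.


Stress = 2944 * |72 - 23| * 1e-6 * 42
= 6.0588 MPa

6.0588


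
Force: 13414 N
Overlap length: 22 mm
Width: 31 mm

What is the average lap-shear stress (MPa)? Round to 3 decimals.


Average shear stress = F / (overlap * width)
= 13414 / (22 * 31)
= 19.669 MPa

19.669


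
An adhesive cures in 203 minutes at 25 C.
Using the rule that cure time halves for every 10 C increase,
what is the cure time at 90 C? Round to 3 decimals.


Factor = 2^((90 - 25) / 10) = 90.5097
Cure time = 203 / 90.5097
= 2.243 minutes

2.243


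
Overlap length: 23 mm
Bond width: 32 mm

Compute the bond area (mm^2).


Bond area = 23 * 32 = 736 mm^2

736


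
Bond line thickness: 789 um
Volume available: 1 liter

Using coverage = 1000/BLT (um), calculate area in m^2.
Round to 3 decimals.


1 L = 1e6 mm^3, thickness = 789 um = 0.789 mm
Area = 1e6 / 0.789 mm^2 = (1e6 / 0.789) / 1e6 m^2 = 1000 / 789 m^2
= 1.267 m^2

1.267


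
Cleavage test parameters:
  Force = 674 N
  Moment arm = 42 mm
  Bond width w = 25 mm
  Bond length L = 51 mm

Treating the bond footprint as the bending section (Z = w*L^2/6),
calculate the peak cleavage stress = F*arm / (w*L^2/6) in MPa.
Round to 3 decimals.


M = 674 * 42 = 28308 N*mm
Z = 25 * 51^2 / 6 = 65025 / 6 mm^3
sigma = M / Z = 6 * 28308 / 65025 = 169848 / 65025
= 2.612 MPa

2.612


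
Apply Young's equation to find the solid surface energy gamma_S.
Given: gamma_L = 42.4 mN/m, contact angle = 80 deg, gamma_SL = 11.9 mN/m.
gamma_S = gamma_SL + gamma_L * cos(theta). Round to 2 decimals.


theta_rad = 80 * pi/180 = 1.396263
gamma_S = 11.9 + 42.4 * cos(1.396263)
= 19.26 mN/m

19.26


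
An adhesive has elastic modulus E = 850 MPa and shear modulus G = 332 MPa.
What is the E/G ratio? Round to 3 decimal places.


E/G = 850 / 332 = 2.560

2.560


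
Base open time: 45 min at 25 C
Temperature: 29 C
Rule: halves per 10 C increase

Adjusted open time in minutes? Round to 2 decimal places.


Acceleration = 2^((29-25)/10) = 1.3195
Open time = 45 / 1.3195 = 34.10 min

34.10


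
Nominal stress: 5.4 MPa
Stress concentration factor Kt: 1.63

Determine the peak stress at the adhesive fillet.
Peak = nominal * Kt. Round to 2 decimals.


Peak stress = 5.4 * 1.63
= 8.80 MPa

8.80


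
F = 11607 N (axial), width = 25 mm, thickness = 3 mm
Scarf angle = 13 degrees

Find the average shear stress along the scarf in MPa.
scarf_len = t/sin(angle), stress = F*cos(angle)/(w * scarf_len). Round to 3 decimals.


scarf_len = 3/sin(13 deg) = 13.3362
cos(13 deg) = 0.974370
stress = 11607*0.974370/(25*13.3362) = 33.921 MPa

33.921


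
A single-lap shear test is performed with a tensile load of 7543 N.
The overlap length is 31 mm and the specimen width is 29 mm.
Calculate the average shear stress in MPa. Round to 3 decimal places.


Shear stress = F / (overlap * width)
= 7543 / (31 * 29)
= 7543 / 899
= 8.390 MPa

8.390


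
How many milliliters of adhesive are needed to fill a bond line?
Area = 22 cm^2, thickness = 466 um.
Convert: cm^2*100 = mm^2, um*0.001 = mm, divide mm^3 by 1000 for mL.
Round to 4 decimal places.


= (22 * 100) * (466 * 0.001) / 1000
= 1.0252 mL

1.0252


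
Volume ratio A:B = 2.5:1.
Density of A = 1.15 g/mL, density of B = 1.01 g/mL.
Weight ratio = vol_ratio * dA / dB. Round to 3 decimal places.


Wt ratio = 2.5 * 1.15 / 1.01
= 2.847

2.847


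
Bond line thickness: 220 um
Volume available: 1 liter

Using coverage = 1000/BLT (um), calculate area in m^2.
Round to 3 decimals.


1 L = 1e6 mm^3, thickness = 220 um = 0.22 mm
Area = 1e6 / 0.22 mm^2 = (1e6 / 0.22) / 1e6 m^2 = 1000 / 220 m^2
= 4.545 m^2

4.545


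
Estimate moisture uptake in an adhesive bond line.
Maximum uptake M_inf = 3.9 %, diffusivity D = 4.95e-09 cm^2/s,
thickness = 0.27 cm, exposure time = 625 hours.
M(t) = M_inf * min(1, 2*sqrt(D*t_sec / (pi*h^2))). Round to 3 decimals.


Convert time: 625 h = 2250000 s
ratio = min(1, 2*sqrt(4.95e-09*2250000/(pi*0.27^2)))
= 0.441047
M(t) = 3.9 * 0.441047 = 1.720%

1.720


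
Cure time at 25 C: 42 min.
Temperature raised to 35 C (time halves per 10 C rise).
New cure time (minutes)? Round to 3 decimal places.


Acceleration factor = 2^(10/10) = 2.0000
New time = 42 / 2.0000 = 21.000 min

21.000


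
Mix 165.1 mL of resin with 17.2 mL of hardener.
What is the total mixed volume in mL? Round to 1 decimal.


Total = 165.1 + 17.2 = 182.3 mL

182.3


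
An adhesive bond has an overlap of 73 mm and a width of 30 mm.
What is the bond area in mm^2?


Bond area = overlap * width
= 73 * 30
= 2190 mm^2

2190


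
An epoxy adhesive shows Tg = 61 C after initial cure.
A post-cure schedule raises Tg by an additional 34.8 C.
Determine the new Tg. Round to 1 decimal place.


New Tg = 61 + 34.8
= 95.8 C

95.8


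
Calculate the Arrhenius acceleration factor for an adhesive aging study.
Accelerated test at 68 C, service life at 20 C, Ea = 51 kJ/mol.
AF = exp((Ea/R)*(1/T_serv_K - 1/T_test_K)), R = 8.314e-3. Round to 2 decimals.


T_test = 341.15 K, T_serv = 293.15 K
Ea/R = 51 / 0.008314 = 6134.23
AF = exp(6134.23 * (1/293.15 - 1/341.15))
= 19.00

19.00


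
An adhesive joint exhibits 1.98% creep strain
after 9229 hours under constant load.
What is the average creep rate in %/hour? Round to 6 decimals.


Creep rate = strain / time
= 1.98 / 9229
= 0.000215 %/h

0.000215


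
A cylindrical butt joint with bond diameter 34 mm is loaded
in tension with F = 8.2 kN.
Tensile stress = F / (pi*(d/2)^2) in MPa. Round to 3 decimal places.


Area = pi * (34/2)^2 = 907.9203 mm^2
Stress = 8.2*1000 / 907.9203
= 9.032 MPa

9.032


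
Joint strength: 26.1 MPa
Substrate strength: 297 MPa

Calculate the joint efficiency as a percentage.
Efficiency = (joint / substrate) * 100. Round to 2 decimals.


Efficiency = (26.1 / 297) * 100 = 8.79%

8.79


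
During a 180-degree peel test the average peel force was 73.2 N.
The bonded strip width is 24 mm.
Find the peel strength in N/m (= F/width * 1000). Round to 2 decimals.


Peel strength = F/width * 1000
= 73.2 / 24 * 1000
= 3050.00 N/m

3050.00


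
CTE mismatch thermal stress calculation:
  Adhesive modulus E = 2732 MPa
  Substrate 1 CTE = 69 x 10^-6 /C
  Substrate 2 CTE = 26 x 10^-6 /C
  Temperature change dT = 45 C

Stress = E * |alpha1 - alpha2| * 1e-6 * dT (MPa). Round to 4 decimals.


delta_alpha = |69 - 26| = 43 x 10^-6/C
Stress = 2732 * 43e-6 * 45
= 5.2864 MPa

5.2864


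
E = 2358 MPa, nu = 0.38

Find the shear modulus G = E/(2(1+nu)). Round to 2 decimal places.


G = 2358 / (2 * 1.38)
= 854.35 MPa

854.35


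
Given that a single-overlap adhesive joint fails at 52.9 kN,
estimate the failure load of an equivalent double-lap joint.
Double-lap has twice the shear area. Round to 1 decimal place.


Double-lap factor = 2
Expected load = 52.9 * 2 = 105.8 kN

105.8


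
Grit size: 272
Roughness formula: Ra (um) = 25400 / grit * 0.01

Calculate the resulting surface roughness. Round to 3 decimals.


Ra = 25400 / 272 * 0.01
= 0.934 um

0.934


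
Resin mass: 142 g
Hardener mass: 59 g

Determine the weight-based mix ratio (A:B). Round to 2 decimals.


Ratio = 142 / 59 = 2.41

2.41


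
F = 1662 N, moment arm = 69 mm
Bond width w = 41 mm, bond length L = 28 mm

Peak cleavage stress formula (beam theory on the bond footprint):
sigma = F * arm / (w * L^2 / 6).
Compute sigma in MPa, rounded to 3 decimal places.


sigma = (1662 * 69) / (41 * 784 / 6)
= 114678 * 6 / 32144
= 688068 / 32144
= 21.406 MPa

21.406


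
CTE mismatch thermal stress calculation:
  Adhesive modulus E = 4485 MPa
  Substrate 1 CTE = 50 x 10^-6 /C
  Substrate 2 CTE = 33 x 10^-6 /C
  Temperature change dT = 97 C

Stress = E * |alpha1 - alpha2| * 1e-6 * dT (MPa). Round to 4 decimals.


delta_alpha = |50 - 33| = 17 x 10^-6/C
Stress = 4485 * 17e-6 * 97
= 7.3958 MPa

7.3958


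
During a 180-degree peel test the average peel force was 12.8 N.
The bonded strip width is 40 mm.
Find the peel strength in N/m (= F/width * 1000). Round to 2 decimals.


Peel strength = F/width * 1000
= 12.8 / 40 * 1000
= 320.00 N/m

320.00


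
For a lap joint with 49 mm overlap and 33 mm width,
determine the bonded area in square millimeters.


Area = 49 * 33 = 1617 mm^2

1617


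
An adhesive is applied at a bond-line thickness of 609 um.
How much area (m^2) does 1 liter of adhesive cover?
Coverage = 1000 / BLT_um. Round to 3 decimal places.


Coverage = 1000 / 609 = 1.642 m^2

1.642


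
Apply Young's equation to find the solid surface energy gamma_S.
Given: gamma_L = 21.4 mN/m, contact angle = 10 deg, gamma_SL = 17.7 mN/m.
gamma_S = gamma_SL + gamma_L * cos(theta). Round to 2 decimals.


theta_rad = 10 * pi/180 = 0.174533
gamma_S = 17.7 + 21.4 * cos(0.174533)
= 38.77 mN/m

38.77


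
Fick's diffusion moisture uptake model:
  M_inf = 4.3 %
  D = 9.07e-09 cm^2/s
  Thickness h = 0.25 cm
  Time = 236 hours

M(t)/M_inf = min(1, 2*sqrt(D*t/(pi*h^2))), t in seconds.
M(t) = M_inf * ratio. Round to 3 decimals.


t_sec = 236 * 3600 = 849600
ratio = 2*sqrt(9.07e-09*849600/(pi*0.25^2))
= min(1, 0.396210)
= 0.396210
M(t) = 4.3 * 0.396210 = 1.704 %

1.704


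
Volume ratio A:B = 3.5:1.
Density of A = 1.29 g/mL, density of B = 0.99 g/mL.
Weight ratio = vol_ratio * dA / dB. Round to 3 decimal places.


Wt ratio = 3.5 * 1.29 / 0.99
= 4.561

4.561


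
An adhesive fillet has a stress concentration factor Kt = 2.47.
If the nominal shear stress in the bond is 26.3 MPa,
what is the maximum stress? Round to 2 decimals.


Max stress = 26.3 * 2.47 = 64.96 MPa

64.96


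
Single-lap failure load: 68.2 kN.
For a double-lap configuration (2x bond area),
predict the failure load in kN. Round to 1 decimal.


Failure load = 68.2 * 2 = 136.4 kN

136.4


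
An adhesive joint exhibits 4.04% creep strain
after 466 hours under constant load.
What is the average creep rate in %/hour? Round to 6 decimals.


Creep rate = strain / time
= 4.04 / 466
= 0.008670 %/h

0.008670


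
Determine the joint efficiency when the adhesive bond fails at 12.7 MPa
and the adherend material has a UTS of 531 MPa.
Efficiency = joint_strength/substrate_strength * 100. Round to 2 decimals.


Joint efficiency = 12.7 / 531 * 100
= 2.39%

2.39


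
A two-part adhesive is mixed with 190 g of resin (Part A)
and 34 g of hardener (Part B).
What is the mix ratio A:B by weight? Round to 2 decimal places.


Mix ratio = mass_A / mass_B
= 190 / 34
= 5.59

5.59


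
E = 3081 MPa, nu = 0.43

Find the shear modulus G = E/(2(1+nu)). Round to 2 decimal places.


G = 3081 / (2 * 1.43)
= 1077.27 MPa

1077.27


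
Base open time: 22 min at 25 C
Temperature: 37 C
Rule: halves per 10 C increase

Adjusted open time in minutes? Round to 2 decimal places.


Acceleration = 2^((37-25)/10) = 2.2974
Open time = 22 / 2.2974 = 9.58 min

9.58


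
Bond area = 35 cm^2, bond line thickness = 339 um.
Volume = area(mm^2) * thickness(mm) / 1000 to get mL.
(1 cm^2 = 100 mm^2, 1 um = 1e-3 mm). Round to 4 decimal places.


area_mm2 = 35 * 100 = 3500
blt_mm = 339 * 1e-3 = 0.339
vol_mm3 = 3500 * 0.339 = 1186.5
vol_mL = 1186.5 / 1000 = 1.1865 mL

1.1865


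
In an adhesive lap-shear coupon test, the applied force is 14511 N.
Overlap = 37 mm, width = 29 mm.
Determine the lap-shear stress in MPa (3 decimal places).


stress = F / (overlap * width)
= 14511 / (37 * 29)
= 13.524 MPa

13.524


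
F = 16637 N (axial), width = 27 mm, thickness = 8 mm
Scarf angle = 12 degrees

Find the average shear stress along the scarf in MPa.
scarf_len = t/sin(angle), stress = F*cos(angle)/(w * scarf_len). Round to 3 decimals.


scarf_len = 8/sin(12 deg) = 38.4779
cos(12 deg) = 0.978148
stress = 16637*0.978148/(27*38.4779) = 15.664 MPa

15.664


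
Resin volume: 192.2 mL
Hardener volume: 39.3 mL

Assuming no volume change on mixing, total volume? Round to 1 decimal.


V_total = 192.2 + 39.3 = 231.5 mL

231.5


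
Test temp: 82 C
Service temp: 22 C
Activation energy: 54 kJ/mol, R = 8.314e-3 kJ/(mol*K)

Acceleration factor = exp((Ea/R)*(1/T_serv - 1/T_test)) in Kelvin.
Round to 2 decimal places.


AF = exp((54/0.008314)*(1/295.15 - 1/355.15))
= 41.17

41.17


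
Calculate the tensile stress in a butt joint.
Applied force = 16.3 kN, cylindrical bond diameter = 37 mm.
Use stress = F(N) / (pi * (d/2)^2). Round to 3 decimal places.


A = pi * 18.5^2 = 1075.2101 mm^2
sigma = 16300.0 / 1075.2101 = 15.160 MPa

15.160


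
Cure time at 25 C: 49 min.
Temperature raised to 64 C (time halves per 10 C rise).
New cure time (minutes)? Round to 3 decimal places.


Acceleration factor = 2^(39/10) = 14.9285
New time = 49 / 14.9285 = 3.282 min

3.282


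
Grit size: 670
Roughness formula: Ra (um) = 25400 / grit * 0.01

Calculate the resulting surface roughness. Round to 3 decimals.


Ra = 25400 / 670 * 0.01
= 0.379 um

0.379


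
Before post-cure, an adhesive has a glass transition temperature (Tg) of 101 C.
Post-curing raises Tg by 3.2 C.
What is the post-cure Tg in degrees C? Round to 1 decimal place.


Tg_post = Tg_base + delta_Tg
= 101 + 3.2
= 104.2 C

104.2


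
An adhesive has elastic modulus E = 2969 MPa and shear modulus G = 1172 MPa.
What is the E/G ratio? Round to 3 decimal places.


E/G = 2969 / 1172 = 2.533

2.533


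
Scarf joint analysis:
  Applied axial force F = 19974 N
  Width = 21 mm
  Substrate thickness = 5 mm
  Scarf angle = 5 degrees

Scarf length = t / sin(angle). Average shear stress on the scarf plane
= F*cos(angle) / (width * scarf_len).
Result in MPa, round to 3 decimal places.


Scarf length = 5 / sin(5 deg) = 57.3686 mm
cos(5 deg) = 0.996195
Shear = 19974 * 0.996195 / (21 * 57.3686)
= 16.516 MPa

16.516


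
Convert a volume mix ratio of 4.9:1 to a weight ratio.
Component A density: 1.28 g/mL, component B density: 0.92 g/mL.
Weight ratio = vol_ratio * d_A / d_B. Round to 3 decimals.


= 4.9 * 1.28 / 0.92 = 6.817

6.817


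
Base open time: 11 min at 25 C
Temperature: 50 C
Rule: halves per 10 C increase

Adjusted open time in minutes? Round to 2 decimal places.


Acceleration = 2^((50-25)/10) = 5.6569
Open time = 11 / 5.6569 = 1.94 min

1.94


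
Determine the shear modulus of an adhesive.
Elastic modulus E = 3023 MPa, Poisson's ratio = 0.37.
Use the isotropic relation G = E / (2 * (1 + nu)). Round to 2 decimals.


G = 3023 / (2*(1+0.37)) = 3023 / 2.74
= 1103.28 MPa

1103.28
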